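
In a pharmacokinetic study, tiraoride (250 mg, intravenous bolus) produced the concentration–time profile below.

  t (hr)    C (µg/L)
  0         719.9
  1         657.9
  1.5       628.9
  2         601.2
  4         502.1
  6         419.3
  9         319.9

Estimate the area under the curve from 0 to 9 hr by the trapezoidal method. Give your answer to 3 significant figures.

AUC = 4450 µg/L·hr

Trapezoidal AUC_0→9:
  [0→1]: (719.9+657.9)/2 × 1 = 688.9
  [1→1.5]: (657.9+628.9)/2 × 0.5 = 321.7
  [1.5→2]: (628.9+601.2)/2 × 0.5 = 307.525
  [2→4]: (601.2+502.1)/2 × 2 = 1103.3
  [4→6]: (502.1+419.3)/2 × 2 = 921.4
  [6→9]: (419.3+319.9)/2 × 3 = 1108.8
  Sum = 4451.625 µg/L·hr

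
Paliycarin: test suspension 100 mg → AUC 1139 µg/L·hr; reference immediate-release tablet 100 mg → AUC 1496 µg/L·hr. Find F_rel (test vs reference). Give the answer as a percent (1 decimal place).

F_rel = (AUC_test/D_test) / (AUC_ref/D_ref)
      = (1139/100) / (1496/100)
      = 11.39 / 14.96 = 0.7614 = 76.14%

F_rel = 76.1%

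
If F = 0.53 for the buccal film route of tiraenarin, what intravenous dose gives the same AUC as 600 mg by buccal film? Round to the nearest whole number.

D_iv = 318 mg

Systemic exposure from an extravascular dose = F × D_ev, so the equivalent IV dose is F × D_ev.
D_iv = F × D_ev = 0.53 × 600 = 318 mg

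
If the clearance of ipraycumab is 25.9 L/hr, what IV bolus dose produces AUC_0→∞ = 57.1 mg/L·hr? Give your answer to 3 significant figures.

Dose = 1480 mg

Dose_iv = CL × AUC_0→∞
     = 25.9 × 57.1 = 1478.89 mg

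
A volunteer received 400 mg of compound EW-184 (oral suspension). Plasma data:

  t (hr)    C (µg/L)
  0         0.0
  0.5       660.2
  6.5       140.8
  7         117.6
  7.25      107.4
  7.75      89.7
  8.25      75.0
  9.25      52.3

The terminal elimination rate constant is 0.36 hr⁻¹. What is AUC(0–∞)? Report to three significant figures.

Trapezoidal AUC_0→9.25:
  [0→0.5]: (0.0+660.2)/2 × 0.5 = 165.05
  [0.5→6.5]: (660.2+140.8)/2 × 6 = 2403.0
  [6.5→7]: (140.8+117.6)/2 × 0.5 = 64.6
  [7→7.25]: (117.6+107.4)/2 × 0.25 = 28.125
  [7.25→7.75]: (107.4+89.7)/2 × 0.5 = 49.275
  [7.75→8.25]: (89.7+75.0)/2 × 0.5 = 41.175
  [8.25→9.25]: (75.0+52.3)/2 × 1 = 63.65
  Sum = 2814.875 µg/L·hr
Extrapolated tail: C_last / k_e = 52.3 / 0.36 = 145.278
AUC_0→∞ = 2814.875 + 145.278 = 2960.153 µg/L·hr

AUC = 2960 µg/L·hr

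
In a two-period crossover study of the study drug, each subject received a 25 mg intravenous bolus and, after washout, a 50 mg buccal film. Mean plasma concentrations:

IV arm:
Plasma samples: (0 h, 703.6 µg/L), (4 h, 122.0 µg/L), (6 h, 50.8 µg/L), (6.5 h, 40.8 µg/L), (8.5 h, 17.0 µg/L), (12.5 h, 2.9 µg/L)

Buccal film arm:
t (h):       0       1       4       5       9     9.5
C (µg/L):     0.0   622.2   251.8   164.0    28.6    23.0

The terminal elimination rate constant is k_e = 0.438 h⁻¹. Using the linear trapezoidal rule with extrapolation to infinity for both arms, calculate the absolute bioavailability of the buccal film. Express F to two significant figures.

F = 0.58

Trapezoidal AUC_0→12.5 (IV):
  [0→4]: (703.6+122.0)/2 × 4 = 1651.2
  [4→6]: (122.0+50.8)/2 × 2 = 172.8
  [6→6.5]: (50.8+40.8)/2 × 0.5 = 22.9
  [6.5→8.5]: (40.8+17.0)/2 × 2 = 57.8
  [8.5→12.5]: (17.0+2.9)/2 × 4 = 39.8
  Sum = 1944.5 µg/L·h
IV tail: 2.9/0.438 = 6.621; AUC_iv,0→∞ = 1944.5 + 6.621 = 1951.121 µg/L·h
Trapezoidal AUC_0→9.5 (buccal film):
  [0→1]: (0.0+622.2)/2 × 1 = 311.1
  [1→4]: (622.2+251.8)/2 × 3 = 1311.0
  [4→5]: (251.8+164.0)/2 × 1 = 207.9
  [5→9]: (164.0+28.6)/2 × 4 = 385.2
  [9→9.5]: (28.6+23.0)/2 × 0.5 = 12.9
  Sum = 2228.1 µg/L·h
buccal film tail: 23.0/0.438 = 52.511; AUC_ev,0→∞ = 2228.1 + 52.511 = 2280.611 µg/L·h
F = (AUC_ev/D_ev)/(AUC_iv/D_iv) = (2280.611/50)/(1951.121/25) = 45.61222/78.04484 = 0.5844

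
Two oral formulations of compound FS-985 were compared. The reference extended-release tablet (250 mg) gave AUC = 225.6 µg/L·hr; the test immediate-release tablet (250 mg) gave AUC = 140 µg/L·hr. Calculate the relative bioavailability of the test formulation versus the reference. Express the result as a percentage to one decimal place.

F_rel = (AUC_test/D_test) / (AUC_ref/D_ref)
      = (140/250) / (225.6/250)
      = 0.56 / 0.9024 = 0.6206 = 62.06%

F_rel = 62.1%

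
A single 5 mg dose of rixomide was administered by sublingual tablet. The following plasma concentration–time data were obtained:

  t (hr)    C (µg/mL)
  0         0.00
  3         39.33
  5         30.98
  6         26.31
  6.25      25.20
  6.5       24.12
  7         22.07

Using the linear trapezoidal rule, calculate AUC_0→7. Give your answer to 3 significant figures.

AUC = 182 µg/mL·hr

Trapezoidal AUC_0→7:
  [0→3]: (0.00+39.33)/2 × 3 = 58.995
  [3→5]: (39.33+30.98)/2 × 2 = 70.31
  [5→6]: (30.98+26.31)/2 × 1 = 28.645
  [6→6.25]: (26.31+25.20)/2 × 0.25 = 6.43875
  [6.25→6.5]: (25.20+24.12)/2 × 0.25 = 6.165
  [6.5→7]: (24.12+22.07)/2 × 0.5 = 11.5475
  Sum = 182.10125 µg/mL·hr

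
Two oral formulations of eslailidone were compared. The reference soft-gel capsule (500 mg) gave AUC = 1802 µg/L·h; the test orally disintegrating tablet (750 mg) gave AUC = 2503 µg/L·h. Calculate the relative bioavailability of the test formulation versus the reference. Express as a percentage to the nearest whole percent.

F_rel = (AUC_test/D_test) / (AUC_ref/D_ref)
      = (2503/750) / (1802/500)
      = 3.33733 / 3.604 = 0.9260 = 92.60%

F_rel = 93%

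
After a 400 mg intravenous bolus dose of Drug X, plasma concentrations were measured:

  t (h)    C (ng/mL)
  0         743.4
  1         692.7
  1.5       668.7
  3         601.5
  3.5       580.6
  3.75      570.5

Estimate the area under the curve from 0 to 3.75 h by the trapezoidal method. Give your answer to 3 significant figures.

Trapezoidal AUC_0→3.75:
  [0→1]: (743.4+692.7)/2 × 1 = 718.05
  [1→1.5]: (692.7+668.7)/2 × 0.5 = 340.35
  [1.5→3]: (668.7+601.5)/2 × 1.5 = 952.65
  [3→3.5]: (601.5+580.6)/2 × 0.5 = 295.525
  [3.5→3.75]: (580.6+570.5)/2 × 0.25 = 143.8875
  Sum = 2450.4625 ng/mL·h

AUC = 2450 ng/mL·h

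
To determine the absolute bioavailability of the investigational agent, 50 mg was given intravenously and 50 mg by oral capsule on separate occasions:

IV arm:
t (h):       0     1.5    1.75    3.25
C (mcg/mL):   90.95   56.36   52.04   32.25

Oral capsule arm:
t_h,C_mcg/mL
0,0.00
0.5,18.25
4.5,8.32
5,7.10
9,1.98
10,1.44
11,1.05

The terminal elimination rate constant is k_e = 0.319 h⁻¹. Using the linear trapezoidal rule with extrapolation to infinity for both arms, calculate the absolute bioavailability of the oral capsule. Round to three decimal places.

Trapezoidal AUC_0→3.25 (IV):
  [0→1.5]: (90.95+56.36)/2 × 1.5 = 110.4825
  [1.5→1.75]: (56.36+52.04)/2 × 0.25 = 13.55
  [1.75→3.25]: (52.04+32.25)/2 × 1.5 = 63.2175
  Sum = 187.25 mcg/mL·h
IV tail: 32.25/0.319 = 101.097; AUC_iv,0→∞ = 187.25 + 101.097 = 288.347 mcg/mL·h
Trapezoidal AUC_0→11 (oral capsule):
  [0→0.5]: (0.00+18.25)/2 × 0.5 = 4.5625
  [0.5→4.5]: (18.25+8.32)/2 × 4 = 53.14
  [4.5→5]: (8.32+7.10)/2 × 0.5 = 3.855
  [5→9]: (7.10+1.98)/2 × 4 = 18.16
  [9→10]: (1.98+1.44)/2 × 1 = 1.71
  [10→11]: (1.44+1.05)/2 × 1 = 1.245
  Sum = 82.6725 mcg/mL·h
oral capsule tail: 1.05/0.319 = 3.292; AUC_ev,0→∞ = 82.6725 + 3.292 = 85.9645 mcg/mL·h
F = (AUC_ev/D_ev)/(AUC_iv/D_iv) = (85.9645/50)/(288.347/50) = 1.71929/5.76694 = 0.2981

F = 0.298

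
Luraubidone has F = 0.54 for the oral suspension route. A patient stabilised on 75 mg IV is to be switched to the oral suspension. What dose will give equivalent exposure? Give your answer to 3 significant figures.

For equal systemic exposure: F × D_ev = D_iv
D_ev = D_iv / F = 75 / 0.54 = 138.889 mg

D_oral = 139 mg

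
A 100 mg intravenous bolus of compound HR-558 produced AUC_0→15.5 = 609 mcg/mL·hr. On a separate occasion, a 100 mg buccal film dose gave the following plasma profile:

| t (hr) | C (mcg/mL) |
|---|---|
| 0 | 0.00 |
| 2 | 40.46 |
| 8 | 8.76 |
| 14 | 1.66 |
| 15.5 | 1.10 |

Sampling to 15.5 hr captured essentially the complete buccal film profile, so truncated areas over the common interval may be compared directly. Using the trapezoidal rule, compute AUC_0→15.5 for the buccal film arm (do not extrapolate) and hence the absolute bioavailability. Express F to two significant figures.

Trapezoidal AUC_0→15.5 (buccal film):
  [0→2]: (0.00+40.46)/2 × 2 = 40.46
  [2→8]: (40.46+8.76)/2 × 6 = 147.66
  [8→14]: (8.76+1.66)/2 × 6 = 31.26
  [14→15.5]: (1.66+1.10)/2 × 1.5 = 2.07
  Sum = 221.45 mcg/mL·hr
F = (AUC_ev/D_ev)/(AUC_iv/D_iv) = (221.45/100)/(609/100) = 2.2145/6.09 = 0.3636

F = 0.36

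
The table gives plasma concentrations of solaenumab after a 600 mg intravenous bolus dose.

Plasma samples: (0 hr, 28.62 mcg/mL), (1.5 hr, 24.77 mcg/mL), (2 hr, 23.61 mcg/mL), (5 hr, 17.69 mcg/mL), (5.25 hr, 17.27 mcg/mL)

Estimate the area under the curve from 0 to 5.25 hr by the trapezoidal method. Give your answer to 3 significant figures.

Trapezoidal AUC_0→5.25:
  [0→1.5]: (28.62+24.77)/2 × 1.5 = 40.0425
  [1.5→2]: (24.77+23.61)/2 × 0.5 = 12.095
  [2→5]: (23.61+17.69)/2 × 3 = 61.95
  [5→5.25]: (17.69+17.27)/2 × 0.25 = 4.37
  Sum = 118.4575 mcg/mL·hr

AUC = 118 mcg/mL·hr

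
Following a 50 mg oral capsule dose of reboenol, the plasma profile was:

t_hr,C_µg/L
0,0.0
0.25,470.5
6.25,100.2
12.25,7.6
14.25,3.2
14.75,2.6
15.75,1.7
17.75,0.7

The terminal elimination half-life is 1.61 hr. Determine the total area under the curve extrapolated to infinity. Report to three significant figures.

AUC = 2110 µg/L·hr

Trapezoidal AUC_0→17.75:
  [0→0.25]: (0.0+470.5)/2 × 0.25 = 58.8125
  [0.25→6.25]: (470.5+100.2)/2 × 6 = 1712.1
  [6.25→12.25]: (100.2+7.6)/2 × 6 = 323.4
  [12.25→14.25]: (7.6+3.2)/2 × 2 = 10.8
  [14.25→14.75]: (3.2+2.6)/2 × 0.5 = 1.45
  [14.75→15.75]: (2.6+1.7)/2 × 1 = 2.15
  [15.75→17.75]: (1.7+0.7)/2 × 2 = 2.4
  Sum = 2111.1125 µg/L·hr
k_e = ln2 / t½ = 0.693147 / 1.61 = 0.4305 hr^-1
Extrapolated tail: C_last / k_e = 0.7 / 0.4305 = 1.626
AUC_0→∞ = 2111.1125 + 1.626 = 2112.7385 µg/L·hr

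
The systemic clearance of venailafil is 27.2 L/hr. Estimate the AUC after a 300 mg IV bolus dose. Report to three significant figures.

AUC_0→∞ = Dose_iv / CL
        = 300 / 27.2 = 11.0294 mg/L·hr

AUC = 11.0 mg/L·hr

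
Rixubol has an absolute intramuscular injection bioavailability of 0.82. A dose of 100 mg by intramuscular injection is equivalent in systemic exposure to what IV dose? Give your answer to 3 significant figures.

Systemic exposure from an extravascular dose = F × D_ev, so the equivalent IV dose is F × D_ev.
D_iv = F × D_ev = 0.82 × 100 = 82 mg

D_iv = 82.0 mg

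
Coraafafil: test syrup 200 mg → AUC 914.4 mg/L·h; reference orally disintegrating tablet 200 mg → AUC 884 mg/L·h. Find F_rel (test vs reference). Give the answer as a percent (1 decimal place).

F_rel = 103.4%

F_rel = (AUC_test/D_test) / (AUC_ref/D_ref)
      = (914.4/200) / (884/200)
      = 4.572 / 4.42 = 1.0344 = 103.44%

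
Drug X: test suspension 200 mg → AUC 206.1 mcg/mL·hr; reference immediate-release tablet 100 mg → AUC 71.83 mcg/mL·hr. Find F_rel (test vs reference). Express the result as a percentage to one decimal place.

F_rel = 143.5%

F_rel = (AUC_test/D_test) / (AUC_ref/D_ref)
      = (206.1/200) / (71.83/100)
      = 1.0305 / 0.7183 = 1.4346 = 143.46%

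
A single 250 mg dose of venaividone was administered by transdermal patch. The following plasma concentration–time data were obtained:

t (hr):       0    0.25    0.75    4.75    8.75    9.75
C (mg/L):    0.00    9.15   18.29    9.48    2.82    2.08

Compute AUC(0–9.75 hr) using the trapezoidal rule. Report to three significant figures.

Trapezoidal AUC_0→9.75:
  [0→0.25]: (0.00+9.15)/2 × 0.25 = 1.14375
  [0.25→0.75]: (9.15+18.29)/2 × 0.5 = 6.86
  [0.75→4.75]: (18.29+9.48)/2 × 4 = 55.54
  [4.75→8.75]: (9.48+2.82)/2 × 4 = 24.6
  [8.75→9.75]: (2.82+2.08)/2 × 1 = 2.45
  Sum = 90.59375 mg/L·hr

AUC = 90.6 mg/L·hr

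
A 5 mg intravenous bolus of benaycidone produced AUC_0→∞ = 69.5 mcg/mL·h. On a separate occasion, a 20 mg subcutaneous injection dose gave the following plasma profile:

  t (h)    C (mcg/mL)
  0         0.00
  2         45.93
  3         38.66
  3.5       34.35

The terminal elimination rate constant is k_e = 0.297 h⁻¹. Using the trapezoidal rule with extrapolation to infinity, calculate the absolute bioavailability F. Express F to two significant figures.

Trapezoidal AUC_0→3.5 (subcutaneous injection):
  [0→2]: (0.00+45.93)/2 × 2 = 45.93
  [2→3]: (45.93+38.66)/2 × 1 = 42.295
  [3→3.5]: (38.66+34.35)/2 × 0.5 = 18.2525
  Sum = 106.4775 mcg/mL·h
Tail: C_last/k_e = 34.35/0.297 = 115.657
AUC_0→∞ (subcutaneous injection) = 106.4775 + 115.657 = 222.1345 mcg/mL·h
F = (AUC_ev/D_ev)/(AUC_iv/D_iv) = (222.1345/20)/(69.5/5) = 11.106725/13.9 = 0.7990

F = 0.80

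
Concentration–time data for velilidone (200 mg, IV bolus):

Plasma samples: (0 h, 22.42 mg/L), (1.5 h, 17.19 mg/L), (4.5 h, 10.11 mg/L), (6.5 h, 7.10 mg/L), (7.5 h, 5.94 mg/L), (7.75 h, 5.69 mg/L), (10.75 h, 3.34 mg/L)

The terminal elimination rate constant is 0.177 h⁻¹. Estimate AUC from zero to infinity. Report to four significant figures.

Trapezoidal AUC_0→10.75:
  [0→1.5]: (22.42+17.19)/2 × 1.5 = 29.7075
  [1.5→4.5]: (17.19+10.11)/2 × 3 = 40.95
  [4.5→6.5]: (10.11+7.10)/2 × 2 = 17.21
  [6.5→7.5]: (7.10+5.94)/2 × 1 = 6.52
  [7.5→7.75]: (5.94+5.69)/2 × 0.25 = 1.45375
  [7.75→10.75]: (5.69+3.34)/2 × 3 = 13.545
  Sum = 109.38625 mg/L·h
Extrapolated tail: C_last / k_e = 3.34 / 0.177 = 18.870
AUC_0→∞ = 109.38625 + 18.870 = 128.25625 mg/L·h

AUC = 128.3 mg/L·h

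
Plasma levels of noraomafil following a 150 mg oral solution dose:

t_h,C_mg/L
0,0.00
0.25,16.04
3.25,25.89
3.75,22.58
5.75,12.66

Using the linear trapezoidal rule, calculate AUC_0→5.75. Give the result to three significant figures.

AUC = 112 mg/L·h

Trapezoidal AUC_0→5.75:
  [0→0.25]: (0.00+16.04)/2 × 0.25 = 2.005
  [0.25→3.25]: (16.04+25.89)/2 × 3 = 62.895
  [3.25→3.75]: (25.89+22.58)/2 × 0.5 = 12.1175
  [3.75→5.75]: (22.58+12.66)/2 × 2 = 35.24
  Sum = 112.2575 mg/L·h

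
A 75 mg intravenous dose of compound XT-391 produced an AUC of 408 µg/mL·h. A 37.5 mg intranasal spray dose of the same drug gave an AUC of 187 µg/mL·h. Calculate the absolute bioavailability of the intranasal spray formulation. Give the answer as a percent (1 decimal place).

F = (AUC_ev / D_ev) / (AUC_iv / D_iv)
  = (187/37.5) / (408/75)
  = 4.98667 / 5.44 = 0.9167
  = 91.67%

F = 91.7%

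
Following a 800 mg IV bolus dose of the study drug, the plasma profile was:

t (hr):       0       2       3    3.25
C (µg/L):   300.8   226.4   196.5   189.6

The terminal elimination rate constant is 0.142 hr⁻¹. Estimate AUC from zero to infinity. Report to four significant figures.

AUC = 2122 µg/L·hr

Trapezoidal AUC_0→3.25:
  [0→2]: (300.8+226.4)/2 × 2 = 527.2
  [2→3]: (226.4+196.5)/2 × 1 = 211.45
  [3→3.25]: (196.5+189.6)/2 × 0.25 = 48.2625
  Sum = 786.9125 µg/L·hr
Extrapolated tail: C_last / k_e = 189.6 / 0.142 = 1335.211
AUC_0→∞ = 786.9125 + 1335.211 = 2122.1235 µg/L·hr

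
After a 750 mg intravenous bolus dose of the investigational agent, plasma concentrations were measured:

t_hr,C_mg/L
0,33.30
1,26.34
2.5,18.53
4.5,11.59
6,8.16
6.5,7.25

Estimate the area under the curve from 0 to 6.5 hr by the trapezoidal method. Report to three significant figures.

AUC = 112 mg/L·hr

Trapezoidal AUC_0→6.5:
  [0→1]: (33.30+26.34)/2 × 1 = 29.82
  [1→2.5]: (26.34+18.53)/2 × 1.5 = 33.6525
  [2.5→4.5]: (18.53+11.59)/2 × 2 = 30.12
  [4.5→6]: (11.59+8.16)/2 × 1.5 = 14.8125
  [6→6.5]: (8.16+7.25)/2 × 0.5 = 3.8525
  Sum = 112.2575 mg/L·hr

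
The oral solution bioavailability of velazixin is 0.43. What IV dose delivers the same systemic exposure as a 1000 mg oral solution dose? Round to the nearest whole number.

Systemic exposure from an extravascular dose = F × D_ev, so the equivalent IV dose is F × D_ev.
D_iv = F × D_ev = 0.43 × 1000 = 430 mg

D_iv = 430 mg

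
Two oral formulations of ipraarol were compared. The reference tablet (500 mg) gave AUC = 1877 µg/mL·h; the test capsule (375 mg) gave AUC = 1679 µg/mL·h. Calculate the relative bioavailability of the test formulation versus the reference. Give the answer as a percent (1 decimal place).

F_rel = 119.3%

F_rel = (AUC_test/D_test) / (AUC_ref/D_ref)
      = (1679/375) / (1877/500)
      = 4.47733 / 3.754 = 1.1927 = 119.27%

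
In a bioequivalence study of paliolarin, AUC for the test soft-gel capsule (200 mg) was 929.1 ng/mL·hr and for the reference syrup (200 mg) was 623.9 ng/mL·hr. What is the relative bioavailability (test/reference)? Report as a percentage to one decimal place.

F_rel = (AUC_test/D_test) / (AUC_ref/D_ref)
      = (929.1/200) / (623.9/200)
      = 4.6455 / 3.1195 = 1.4892 = 148.92%

F_rel = 148.9%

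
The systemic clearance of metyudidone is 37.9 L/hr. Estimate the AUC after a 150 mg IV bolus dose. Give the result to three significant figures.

AUC_0→∞ = Dose_iv / CL
        = 150 / 37.9 = 3.95778 mg/L·hr

AUC = 3.96 mg/L·hr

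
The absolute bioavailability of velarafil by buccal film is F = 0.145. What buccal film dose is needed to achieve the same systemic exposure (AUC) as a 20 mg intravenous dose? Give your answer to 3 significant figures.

D_buccal = 138 mg

For equal systemic exposure: F × D_ev = D_iv
D_ev = D_iv / F = 20 / 0.145 = 137.931 mg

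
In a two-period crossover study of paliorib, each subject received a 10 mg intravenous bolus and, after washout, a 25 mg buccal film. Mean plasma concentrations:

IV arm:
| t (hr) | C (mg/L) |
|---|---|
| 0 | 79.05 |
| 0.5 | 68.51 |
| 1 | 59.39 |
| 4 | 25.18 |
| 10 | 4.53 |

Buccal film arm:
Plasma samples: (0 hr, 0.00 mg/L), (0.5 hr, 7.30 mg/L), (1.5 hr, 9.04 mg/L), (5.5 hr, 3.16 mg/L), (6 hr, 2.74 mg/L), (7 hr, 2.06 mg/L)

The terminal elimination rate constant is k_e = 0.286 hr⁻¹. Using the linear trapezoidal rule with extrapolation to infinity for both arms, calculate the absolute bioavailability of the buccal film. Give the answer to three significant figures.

Trapezoidal AUC_0→10 (IV):
  [0→0.5]: (79.05+68.51)/2 × 0.5 = 36.89
  [0.5→1]: (68.51+59.39)/2 × 0.5 = 31.975
  [1→4]: (59.39+25.18)/2 × 3 = 126.855
  [4→10]: (25.18+4.53)/2 × 6 = 89.13
  Sum = 284.85 mg/L·hr
IV tail: 4.53/0.286 = 15.839; AUC_iv,0→∞ = 284.85 + 15.839 = 300.689 mg/L·hr
Trapezoidal AUC_0→7 (buccal film):
  [0→0.5]: (0.00+7.30)/2 × 0.5 = 1.825
  [0.5→1.5]: (7.30+9.04)/2 × 1 = 8.17
  [1.5→5.5]: (9.04+3.16)/2 × 4 = 24.4
  [5.5→6]: (3.16+2.74)/2 × 0.5 = 1.475
  [6→7]: (2.74+2.06)/2 × 1 = 2.4
  Sum = 38.27 mg/L·hr
buccal film tail: 2.06/0.286 = 7.203; AUC_ev,0→∞ = 38.27 + 7.203 = 45.473 mg/L·hr
F = (AUC_ev/D_ev)/(AUC_iv/D_iv) = (45.473/25)/(300.689/10) = 1.81892/30.0689 = 0.0605

F = 0.0605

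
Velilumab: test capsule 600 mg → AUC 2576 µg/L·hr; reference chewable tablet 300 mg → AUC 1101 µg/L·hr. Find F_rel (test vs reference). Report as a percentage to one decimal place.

F_rel = (AUC_test/D_test) / (AUC_ref/D_ref)
      = (2576/600) / (1101/300)
      = 4.29333 / 3.67 = 1.1698 = 116.98%

F_rel = 117.0%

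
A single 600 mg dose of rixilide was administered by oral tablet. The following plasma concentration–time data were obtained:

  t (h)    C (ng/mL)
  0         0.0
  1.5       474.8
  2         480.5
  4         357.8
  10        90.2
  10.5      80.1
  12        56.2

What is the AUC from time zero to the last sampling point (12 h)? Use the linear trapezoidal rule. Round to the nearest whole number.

AUC = 2922 ng/mL·h

Trapezoidal AUC_0→12:
  [0→1.5]: (0.0+474.8)/2 × 1.5 = 356.1
  [1.5→2]: (474.8+480.5)/2 × 0.5 = 238.825
  [2→4]: (480.5+357.8)/2 × 2 = 838.3
  [4→10]: (357.8+90.2)/2 × 6 = 1344.0
  [10→10.5]: (90.2+80.1)/2 × 0.5 = 42.575
  [10.5→12]: (80.1+56.2)/2 × 1.5 = 102.225
  Sum = 2922.025 ng/mL·h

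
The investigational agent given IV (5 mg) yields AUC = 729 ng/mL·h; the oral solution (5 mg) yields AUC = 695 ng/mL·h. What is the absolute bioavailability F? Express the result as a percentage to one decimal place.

F = 95.3%

F = (AUC_ev / D_ev) / (AUC_iv / D_iv)
  = (695/5) / (729/5)
  = 139 / 145.8 = 0.9534
  = 95.34%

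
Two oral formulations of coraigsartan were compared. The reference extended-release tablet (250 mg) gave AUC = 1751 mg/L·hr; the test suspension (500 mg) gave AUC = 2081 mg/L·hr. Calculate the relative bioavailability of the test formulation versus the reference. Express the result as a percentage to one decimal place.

F_rel = 59.4%

F_rel = (AUC_test/D_test) / (AUC_ref/D_ref)
      = (2081/500) / (1751/250)
      = 4.162 / 7.004 = 0.5942 = 59.42%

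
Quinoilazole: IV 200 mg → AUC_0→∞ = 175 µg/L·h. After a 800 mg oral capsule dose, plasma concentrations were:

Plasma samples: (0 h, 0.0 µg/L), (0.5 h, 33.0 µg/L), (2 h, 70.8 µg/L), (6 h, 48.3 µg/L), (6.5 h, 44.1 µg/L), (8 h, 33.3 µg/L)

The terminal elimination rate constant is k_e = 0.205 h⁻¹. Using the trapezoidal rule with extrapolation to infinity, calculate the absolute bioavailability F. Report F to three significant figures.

F = 0.811

Trapezoidal AUC_0→8 (oral capsule):
  [0→0.5]: (0.0+33.0)/2 × 0.5 = 8.25
  [0.5→2]: (33.0+70.8)/2 × 1.5 = 77.85
  [2→6]: (70.8+48.3)/2 × 4 = 238.2
  [6→6.5]: (48.3+44.1)/2 × 0.5 = 23.1
  [6.5→8]: (44.1+33.3)/2 × 1.5 = 58.05
  Sum = 405.45 µg/L·h
Tail: C_last/k_e = 33.3/0.205 = 162.439
AUC_0→∞ (oral capsule) = 405.45 + 162.439 = 567.889 µg/L·h
F = (AUC_ev/D_ev)/(AUC_iv/D_iv) = (567.889/800)/(175/200) = 0.70986125/0.875 = 0.8113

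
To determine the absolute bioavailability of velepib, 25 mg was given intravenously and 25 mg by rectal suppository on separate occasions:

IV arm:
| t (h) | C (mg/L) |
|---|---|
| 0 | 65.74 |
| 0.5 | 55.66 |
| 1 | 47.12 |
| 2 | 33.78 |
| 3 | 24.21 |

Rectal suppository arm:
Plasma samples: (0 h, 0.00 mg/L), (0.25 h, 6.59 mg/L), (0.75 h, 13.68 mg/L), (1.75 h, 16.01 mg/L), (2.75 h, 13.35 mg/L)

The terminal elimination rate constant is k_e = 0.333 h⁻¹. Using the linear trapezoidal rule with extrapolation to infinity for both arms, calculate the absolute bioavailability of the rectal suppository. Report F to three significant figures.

Trapezoidal AUC_0→3 (IV):
  [0→0.5]: (65.74+55.66)/2 × 0.5 = 30.35
  [0.5→1]: (55.66+47.12)/2 × 0.5 = 25.695
  [1→2]: (47.12+33.78)/2 × 1 = 40.45
  [2→3]: (33.78+24.21)/2 × 1 = 28.995
  Sum = 125.49 mg/L·h
IV tail: 24.21/0.333 = 72.703; AUC_iv,0→∞ = 125.49 + 72.703 = 198.193 mg/L·h
Trapezoidal AUC_0→2.75 (rectal suppository):
  [0→0.25]: (0.00+6.59)/2 × 0.25 = 0.82375
  [0.25→0.75]: (6.59+13.68)/2 × 0.5 = 5.0675
  [0.75→1.75]: (13.68+16.01)/2 × 1 = 14.845
  [1.75→2.75]: (16.01+13.35)/2 × 1 = 14.68
  Sum = 35.41625 mg/L·h
rectal suppository tail: 13.35/0.333 = 40.090; AUC_ev,0→∞ = 35.41625 + 40.090 = 75.50625 mg/L·h
F = (AUC_ev/D_ev)/(AUC_iv/D_iv) = (75.50625/25)/(198.193/25) = 3.02025/7.92772 = 0.3810

F = 0.381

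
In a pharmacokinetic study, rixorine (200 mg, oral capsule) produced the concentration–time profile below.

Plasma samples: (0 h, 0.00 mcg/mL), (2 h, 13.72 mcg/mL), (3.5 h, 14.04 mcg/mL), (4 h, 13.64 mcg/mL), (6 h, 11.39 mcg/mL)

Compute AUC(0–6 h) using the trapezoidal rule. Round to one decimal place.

AUC = 66.5 mcg/mL·h

Trapezoidal AUC_0→6:
  [0→2]: (0.00+13.72)/2 × 2 = 13.72
  [2→3.5]: (13.72+14.04)/2 × 1.5 = 20.82
  [3.5→4]: (14.04+13.64)/2 × 0.5 = 6.92
  [4→6]: (13.64+11.39)/2 × 2 = 25.03
  Sum = 66.49 mcg/mL·h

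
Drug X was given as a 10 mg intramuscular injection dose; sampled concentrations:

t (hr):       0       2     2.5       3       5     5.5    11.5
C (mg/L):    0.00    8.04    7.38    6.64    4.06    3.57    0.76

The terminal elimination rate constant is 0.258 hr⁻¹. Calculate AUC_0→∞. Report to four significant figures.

Trapezoidal AUC_0→11.5:
  [0→2]: (0.00+8.04)/2 × 2 = 8.04
  [2→2.5]: (8.04+7.38)/2 × 0.5 = 3.855
  [2.5→3]: (7.38+6.64)/2 × 0.5 = 3.505
  [3→5]: (6.64+4.06)/2 × 2 = 10.7
  [5→5.5]: (4.06+3.57)/2 × 0.5 = 1.9075
  [5.5→11.5]: (3.57+0.76)/2 × 6 = 12.99
  Sum = 40.9975 mg/L·hr
Extrapolated tail: C_last / k_e = 0.76 / 0.258 = 2.946
AUC_0→∞ = 40.9975 + 2.946 = 43.9435 mg/L·hr

AUC = 43.94 mg/L·hr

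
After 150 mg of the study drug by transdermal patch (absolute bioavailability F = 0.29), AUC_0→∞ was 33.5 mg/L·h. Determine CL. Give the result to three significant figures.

CL = F × Dose / AUC_0→∞
   = 0.29 × 150 / 33.5 = 1.29851 L/h

CL = 1.30 L/h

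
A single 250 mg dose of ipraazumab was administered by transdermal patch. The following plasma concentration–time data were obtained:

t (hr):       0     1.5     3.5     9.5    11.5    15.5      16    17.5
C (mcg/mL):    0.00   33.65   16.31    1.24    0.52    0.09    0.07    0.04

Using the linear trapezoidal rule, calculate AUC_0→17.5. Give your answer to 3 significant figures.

AUC = 131 mcg/mL·hr

Trapezoidal AUC_0→17.5:
  [0→1.5]: (0.00+33.65)/2 × 1.5 = 25.2375
  [1.5→3.5]: (33.65+16.31)/2 × 2 = 49.96
  [3.5→9.5]: (16.31+1.24)/2 × 6 = 52.65
  [9.5→11.5]: (1.24+0.52)/2 × 2 = 1.76
  [11.5→15.5]: (0.52+0.09)/2 × 4 = 1.22
  [15.5→16]: (0.09+0.07)/2 × 0.5 = 0.04
  [16→17.5]: (0.07+0.04)/2 × 1.5 = 0.0825
  Sum = 130.95 mcg/mL·hr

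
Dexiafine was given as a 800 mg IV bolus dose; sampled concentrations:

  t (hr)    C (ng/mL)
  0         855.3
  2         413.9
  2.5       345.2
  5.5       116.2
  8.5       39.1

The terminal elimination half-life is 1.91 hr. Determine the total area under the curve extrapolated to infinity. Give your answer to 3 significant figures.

AUC = 2490 ng/mL·hr

Trapezoidal AUC_0→8.5:
  [0→2]: (855.3+413.9)/2 × 2 = 1269.2
  [2→2.5]: (413.9+345.2)/2 × 0.5 = 189.775
  [2.5→5.5]: (345.2+116.2)/2 × 3 = 692.1
  [5.5→8.5]: (116.2+39.1)/2 × 3 = 232.95
  Sum = 2384.025 ng/mL·hr
k_e = ln2 / t½ = 0.693147 / 1.91 = 0.3629 hr^-1
Extrapolated tail: C_last / k_e = 39.1 / 0.3629 = 107.743
AUC_0→∞ = 2384.025 + 107.743 = 2491.768 ng/mL·hr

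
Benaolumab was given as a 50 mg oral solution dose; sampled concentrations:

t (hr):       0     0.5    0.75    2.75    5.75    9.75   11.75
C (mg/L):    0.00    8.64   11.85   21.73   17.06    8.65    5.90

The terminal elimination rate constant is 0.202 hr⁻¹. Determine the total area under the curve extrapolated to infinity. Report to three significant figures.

Trapezoidal AUC_0→11.75:
  [0→0.5]: (0.00+8.64)/2 × 0.5 = 2.16
  [0.5→0.75]: (8.64+11.85)/2 × 0.25 = 2.56125
  [0.75→2.75]: (11.85+21.73)/2 × 2 = 33.58
  [2.75→5.75]: (21.73+17.06)/2 × 3 = 58.185
  [5.75→9.75]: (17.06+8.65)/2 × 4 = 51.42
  [9.75→11.75]: (8.65+5.90)/2 × 2 = 14.55
  Sum = 162.45625 mg/L·hr
Extrapolated tail: C_last / k_e = 5.90 / 0.202 = 29.208
AUC_0→∞ = 162.45625 + 29.208 = 191.66425 mg/L·hr

AUC = 192 mg/L·hr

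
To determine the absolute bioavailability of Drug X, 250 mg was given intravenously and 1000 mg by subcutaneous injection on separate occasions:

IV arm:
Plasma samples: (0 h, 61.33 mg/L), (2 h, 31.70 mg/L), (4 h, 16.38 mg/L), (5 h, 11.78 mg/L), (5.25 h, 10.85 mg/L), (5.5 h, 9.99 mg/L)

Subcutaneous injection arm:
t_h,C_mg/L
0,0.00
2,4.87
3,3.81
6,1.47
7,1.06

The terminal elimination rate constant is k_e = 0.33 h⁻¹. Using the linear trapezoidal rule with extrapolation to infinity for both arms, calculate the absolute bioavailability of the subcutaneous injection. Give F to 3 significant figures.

F = 0.0283

Trapezoidal AUC_0→5.5 (IV):
  [0→2]: (61.33+31.70)/2 × 2 = 93.03
  [2→4]: (31.70+16.38)/2 × 2 = 48.08
  [4→5]: (16.38+11.78)/2 × 1 = 14.08
  [5→5.25]: (11.78+10.85)/2 × 0.25 = 2.82875
  [5.25→5.5]: (10.85+9.99)/2 × 0.25 = 2.605
  Sum = 160.62375 mg/L·h
IV tail: 9.99/0.33 = 30.273; AUC_iv,0→∞ = 160.62375 + 30.273 = 190.89675 mg/L·h
Trapezoidal AUC_0→7 (subcutaneous injection):
  [0→2]: (0.00+4.87)/2 × 2 = 4.87
  [2→3]: (4.87+3.81)/2 × 1 = 4.34
  [3→6]: (3.81+1.47)/2 × 3 = 7.92
  [6→7]: (1.47+1.06)/2 × 1 = 1.265
  Sum = 18.395 mg/L·h
subcutaneous injection tail: 1.06/0.33 = 3.212; AUC_ev,0→∞ = 18.395 + 3.212 = 21.607 mg/L·h
F = (AUC_ev/D_ev)/(AUC_iv/D_iv) = (21.607/1000)/(190.89675/250) = 0.021607/0.763587 = 0.0283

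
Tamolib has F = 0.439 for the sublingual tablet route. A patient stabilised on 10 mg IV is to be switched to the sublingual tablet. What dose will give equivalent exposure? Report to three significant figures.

D_sublingual = 22.8 mg

For equal systemic exposure: F × D_ev = D_iv
D_ev = D_iv / F = 10 / 0.439 = 22.779 mg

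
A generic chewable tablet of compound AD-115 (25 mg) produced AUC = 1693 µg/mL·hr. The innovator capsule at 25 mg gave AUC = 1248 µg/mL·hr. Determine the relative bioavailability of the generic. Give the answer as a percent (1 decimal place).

F_rel = (AUC_test/D_test) / (AUC_ref/D_ref)
      = (1693/25) / (1248/25)
      = 67.72 / 49.92 = 1.3566 = 135.66%

F_rel = 135.7%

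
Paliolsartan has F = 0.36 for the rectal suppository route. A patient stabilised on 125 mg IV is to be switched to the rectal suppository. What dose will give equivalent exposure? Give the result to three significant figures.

D_rectal = 347 mg

For equal systemic exposure: F × D_ev = D_iv
D_ev = D_iv / F = 125 / 0.36 = 347.222 mg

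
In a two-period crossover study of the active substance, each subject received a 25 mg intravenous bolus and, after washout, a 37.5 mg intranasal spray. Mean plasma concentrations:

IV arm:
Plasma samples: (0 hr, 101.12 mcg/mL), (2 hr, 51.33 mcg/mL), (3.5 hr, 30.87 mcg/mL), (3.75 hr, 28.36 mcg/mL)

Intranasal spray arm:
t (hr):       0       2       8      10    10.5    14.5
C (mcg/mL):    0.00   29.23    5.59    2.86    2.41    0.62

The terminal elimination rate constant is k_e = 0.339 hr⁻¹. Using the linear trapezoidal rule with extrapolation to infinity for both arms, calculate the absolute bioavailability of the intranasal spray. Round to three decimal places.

F = 0.331

Trapezoidal AUC_0→3.75 (IV):
  [0→2]: (101.12+51.33)/2 × 2 = 152.45
  [2→3.5]: (51.33+30.87)/2 × 1.5 = 61.65
  [3.5→3.75]: (30.87+28.36)/2 × 0.25 = 7.40375
  Sum = 221.50375 mcg/mL·hr
IV tail: 28.36/0.339 = 83.658; AUC_iv,0→∞ = 221.50375 + 83.658 = 305.16175 mcg/mL·hr
Trapezoidal AUC_0→14.5 (intranasal spray):
  [0→2]: (0.00+29.23)/2 × 2 = 29.23
  [2→8]: (29.23+5.59)/2 × 6 = 104.46
  [8→10]: (5.59+2.86)/2 × 2 = 8.45
  [10→10.5]: (2.86+2.41)/2 × 0.5 = 1.3175
  [10.5→14.5]: (2.41+0.62)/2 × 4 = 6.06
  Sum = 149.5175 mcg/mL·hr
intranasal spray tail: 0.62/0.339 = 1.829; AUC_ev,0→∞ = 149.5175 + 1.829 = 151.3465 mcg/mL·hr
F = (AUC_ev/D_ev)/(AUC_iv/D_iv) = (151.3465/37.5)/(305.16175/25) = 4.03591/12.20647 = 0.3306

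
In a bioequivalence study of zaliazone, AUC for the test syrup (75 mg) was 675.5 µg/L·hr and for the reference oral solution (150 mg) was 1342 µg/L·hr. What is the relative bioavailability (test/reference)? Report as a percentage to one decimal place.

F_rel = (AUC_test/D_test) / (AUC_ref/D_ref)
      = (675.5/75) / (1342/150)
      = 9.00667 / 8.94667 = 1.0067 = 100.67%

F_rel = 100.7%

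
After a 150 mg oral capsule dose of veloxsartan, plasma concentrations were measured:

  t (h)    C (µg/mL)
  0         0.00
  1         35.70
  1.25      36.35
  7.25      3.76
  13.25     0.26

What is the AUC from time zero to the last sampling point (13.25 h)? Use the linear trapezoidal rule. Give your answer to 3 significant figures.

Trapezoidal AUC_0→13.25:
  [0→1]: (0.00+35.70)/2 × 1 = 17.85
  [1→1.25]: (35.70+36.35)/2 × 0.25 = 9.00625
  [1.25→7.25]: (36.35+3.76)/2 × 6 = 120.33
  [7.25→13.25]: (3.76+0.26)/2 × 6 = 12.06
  Sum = 159.24625 µg/mL·h

AUC = 159 µg/mL·h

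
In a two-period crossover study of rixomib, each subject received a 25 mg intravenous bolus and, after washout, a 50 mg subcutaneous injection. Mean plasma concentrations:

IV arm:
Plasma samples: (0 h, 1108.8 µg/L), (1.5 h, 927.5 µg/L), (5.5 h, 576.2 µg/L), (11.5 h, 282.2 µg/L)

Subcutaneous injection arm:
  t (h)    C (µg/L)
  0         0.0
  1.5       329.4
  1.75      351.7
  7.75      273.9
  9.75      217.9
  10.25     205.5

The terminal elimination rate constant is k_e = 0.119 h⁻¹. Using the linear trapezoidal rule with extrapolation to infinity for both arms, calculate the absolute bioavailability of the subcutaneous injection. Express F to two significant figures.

Trapezoidal AUC_0→11.5 (IV):
  [0→1.5]: (1108.8+927.5)/2 × 1.5 = 1527.225
  [1.5→5.5]: (927.5+576.2)/2 × 4 = 3007.4
  [5.5→11.5]: (576.2+282.2)/2 × 6 = 2575.2
  Sum = 7109.825 µg/L·h
IV tail: 282.2/0.119 = 2371.429; AUC_iv,0→∞ = 7109.825 + 2371.429 = 9481.254 µg/L·h
Trapezoidal AUC_0→10.25 (subcutaneous injection):
  [0→1.5]: (0.0+329.4)/2 × 1.5 = 247.05
  [1.5→1.75]: (329.4+351.7)/2 × 0.25 = 85.1375
  [1.75→7.75]: (351.7+273.9)/2 × 6 = 1876.8
  [7.75→9.75]: (273.9+217.9)/2 × 2 = 491.8
  [9.75→10.25]: (217.9+205.5)/2 × 0.5 = 105.85
  Sum = 2806.6375 µg/L·h
subcutaneous injection tail: 205.5/0.119 = 1726.891; AUC_ev,0→∞ = 2806.6375 + 1726.891 = 4533.5285 µg/L·h
F = (AUC_ev/D_ev)/(AUC_iv/D_iv) = (4533.5285/50)/(9481.254/25) = 90.67057/379.25016 = 0.2391

F = 0.24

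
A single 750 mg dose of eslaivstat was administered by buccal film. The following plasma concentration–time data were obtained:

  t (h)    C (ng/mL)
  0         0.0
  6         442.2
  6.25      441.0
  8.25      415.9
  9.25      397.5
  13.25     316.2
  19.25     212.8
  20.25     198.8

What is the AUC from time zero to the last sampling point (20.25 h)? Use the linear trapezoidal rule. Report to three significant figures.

Trapezoidal AUC_0→20.25:
  [0→6]: (0.0+442.2)/2 × 6 = 1326.6
  [6→6.25]: (442.2+441.0)/2 × 0.25 = 110.4
  [6.25→8.25]: (441.0+415.9)/2 × 2 = 856.9
  [8.25→9.25]: (415.9+397.5)/2 × 1 = 406.7
  [9.25→13.25]: (397.5+316.2)/2 × 4 = 1427.4
  [13.25→19.25]: (316.2+212.8)/2 × 6 = 1587.0
  [19.25→20.25]: (212.8+198.8)/2 × 1 = 205.8
  Sum = 5920.8 ng/mL·h

AUC = 5920 ng/mL·h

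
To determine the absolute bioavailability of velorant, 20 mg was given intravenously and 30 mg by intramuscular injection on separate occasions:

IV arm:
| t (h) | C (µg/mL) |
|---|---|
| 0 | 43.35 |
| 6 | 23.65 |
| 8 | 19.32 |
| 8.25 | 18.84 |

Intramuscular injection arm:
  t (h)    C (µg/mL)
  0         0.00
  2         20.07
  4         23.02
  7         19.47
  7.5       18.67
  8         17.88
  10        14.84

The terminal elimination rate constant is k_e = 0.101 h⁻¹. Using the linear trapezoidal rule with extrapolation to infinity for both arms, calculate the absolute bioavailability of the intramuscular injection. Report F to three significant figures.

F = 0.498

Trapezoidal AUC_0→8.25 (IV):
  [0→6]: (43.35+23.65)/2 × 6 = 201.0
  [6→8]: (23.65+19.32)/2 × 2 = 42.97
  [8→8.25]: (19.32+18.84)/2 × 0.25 = 4.77
  Sum = 248.74 µg/mL·h
IV tail: 18.84/0.101 = 186.535; AUC_iv,0→∞ = 248.74 + 186.535 = 435.275 µg/mL·h
Trapezoidal AUC_0→10 (intramuscular injection):
  [0→2]: (0.00+20.07)/2 × 2 = 20.07
  [2→4]: (20.07+23.02)/2 × 2 = 43.09
  [4→7]: (23.02+19.47)/2 × 3 = 63.735
  [7→7.5]: (19.47+18.67)/2 × 0.5 = 9.535
  [7.5→8]: (18.67+17.88)/2 × 0.5 = 9.1375
  [8→10]: (17.88+14.84)/2 × 2 = 32.72
  Sum = 178.2875 µg/mL·h
intramuscular injection tail: 14.84/0.101 = 146.931; AUC_ev,0→∞ = 178.2875 + 146.931 = 325.2185 µg/mL·h
F = (AUC_ev/D_ev)/(AUC_iv/D_iv) = (325.2185/30)/(435.275/20) = 10.8406/21.76375 = 0.4981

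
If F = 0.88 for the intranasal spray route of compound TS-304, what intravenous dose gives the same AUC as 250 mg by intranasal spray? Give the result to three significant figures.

Systemic exposure from an extravascular dose = F × D_ev, so the equivalent IV dose is F × D_ev.
D_iv = F × D_ev = 0.88 × 250 = 220 mg

D_iv = 220 mg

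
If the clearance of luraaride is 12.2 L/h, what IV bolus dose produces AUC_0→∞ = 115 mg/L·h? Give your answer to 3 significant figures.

Dose_iv = CL × AUC_0→∞
     = 12.2 × 115 = 1403 mg

Dose = 1400 mg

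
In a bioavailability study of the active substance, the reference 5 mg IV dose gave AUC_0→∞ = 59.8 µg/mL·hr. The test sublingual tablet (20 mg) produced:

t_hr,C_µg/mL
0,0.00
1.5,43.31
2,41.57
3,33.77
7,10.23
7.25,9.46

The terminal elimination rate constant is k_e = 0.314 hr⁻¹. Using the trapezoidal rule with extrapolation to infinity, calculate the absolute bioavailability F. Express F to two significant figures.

Trapezoidal AUC_0→7.25 (sublingual tablet):
  [0→1.5]: (0.00+43.31)/2 × 1.5 = 32.4825
  [1.5→2]: (43.31+41.57)/2 × 0.5 = 21.22
  [2→3]: (41.57+33.77)/2 × 1 = 37.67
  [3→7]: (33.77+10.23)/2 × 4 = 88.0
  [7→7.25]: (10.23+9.46)/2 × 0.25 = 2.46125
  Sum = 181.83375 µg/mL·hr
Tail: C_last/k_e = 9.46/0.314 = 30.127
AUC_0→∞ (sublingual tablet) = 181.83375 + 30.127 = 211.96075 µg/mL·hr
F = (AUC_ev/D_ev)/(AUC_iv/D_iv) = (211.96075/20)/(59.8/5) = 10.598/11.96 = 0.8861

F = 0.89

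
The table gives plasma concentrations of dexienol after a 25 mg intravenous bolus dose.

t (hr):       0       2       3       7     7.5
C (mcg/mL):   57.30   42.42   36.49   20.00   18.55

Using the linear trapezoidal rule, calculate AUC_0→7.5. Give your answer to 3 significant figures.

AUC = 262 mcg/mL·hr

Trapezoidal AUC_0→7.5:
  [0→2]: (57.30+42.42)/2 × 2 = 99.72
  [2→3]: (42.42+36.49)/2 × 1 = 39.455
  [3→7]: (36.49+20.00)/2 × 4 = 112.98
  [7→7.5]: (20.00+18.55)/2 × 0.5 = 9.6375
  Sum = 261.7925 mcg/mL·hr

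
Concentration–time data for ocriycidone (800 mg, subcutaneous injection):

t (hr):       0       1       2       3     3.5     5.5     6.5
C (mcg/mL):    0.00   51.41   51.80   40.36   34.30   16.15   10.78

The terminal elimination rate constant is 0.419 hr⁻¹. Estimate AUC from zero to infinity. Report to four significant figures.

Trapezoidal AUC_0→6.5:
  [0→1]: (0.00+51.41)/2 × 1 = 25.705
  [1→2]: (51.41+51.80)/2 × 1 = 51.605
  [2→3]: (51.80+40.36)/2 × 1 = 46.08
  [3→3.5]: (40.36+34.30)/2 × 0.5 = 18.665
  [3.5→5.5]: (34.30+16.15)/2 × 2 = 50.45
  [5.5→6.5]: (16.15+10.78)/2 × 1 = 13.465
  Sum = 205.97 mcg/mL·hr
Extrapolated tail: C_last / k_e = 10.78 / 0.419 = 25.728
AUC_0→∞ = 205.97 + 25.728 = 231.698 mcg/mL·hr

AUC = 231.7 mcg/mL·hr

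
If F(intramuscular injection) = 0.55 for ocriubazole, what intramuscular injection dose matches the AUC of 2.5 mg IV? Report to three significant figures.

D_intramuscular = 4.55 mg

For equal systemic exposure: F × D_ev = D_iv
D_ev = D_iv / F = 2.5 / 0.55 = 4.54545 mg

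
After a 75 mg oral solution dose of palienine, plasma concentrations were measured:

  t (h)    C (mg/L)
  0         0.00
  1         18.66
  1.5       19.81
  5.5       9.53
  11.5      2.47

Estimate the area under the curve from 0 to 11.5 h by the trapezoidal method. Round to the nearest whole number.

AUC = 114 mg/L·h

Trapezoidal AUC_0→11.5:
  [0→1]: (0.00+18.66)/2 × 1 = 9.33
  [1→1.5]: (18.66+19.81)/2 × 0.5 = 9.6175
  [1.5→5.5]: (19.81+9.53)/2 × 4 = 58.68
  [5.5→11.5]: (9.53+2.47)/2 × 6 = 36.0
  Sum = 113.6275 mg/L·h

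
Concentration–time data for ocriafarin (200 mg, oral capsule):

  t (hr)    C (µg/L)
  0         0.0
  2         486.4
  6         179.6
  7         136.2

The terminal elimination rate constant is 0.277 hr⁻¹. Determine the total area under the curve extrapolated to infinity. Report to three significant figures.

AUC = 2470 µg/L·hr

Trapezoidal AUC_0→7:
  [0→2]: (0.0+486.4)/2 × 2 = 486.4
  [2→6]: (486.4+179.6)/2 × 4 = 1332.0
  [6→7]: (179.6+136.2)/2 × 1 = 157.9
  Sum = 1976.3 µg/L·hr
Extrapolated tail: C_last / k_e = 136.2 / 0.277 = 491.697
AUC_0→∞ = 1976.3 + 491.697 = 2467.997 µg/L·hr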